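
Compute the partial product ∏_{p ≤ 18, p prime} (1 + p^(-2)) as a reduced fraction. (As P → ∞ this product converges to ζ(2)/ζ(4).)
∏ = 17690000/11792781

The primes p ≤ 18 are [2, 3, 5, 7, 11, 13, 17]. For each, (1 + 1/p^2) = (p^2 + 1)/p^2. Multiplying these fractions over p ∈ [2, 3, 5, 7, 11, 13, 17] gives 17690000/11792781. (In the limit P → ∞ this tends to ζ(2)/ζ(4).)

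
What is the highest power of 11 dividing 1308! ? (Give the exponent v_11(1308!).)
v_11(1308!) = 128

Legendre's formula: v_p(n!) = Σ_{k ≥ 1} ⌊n / p^k⌋. For p = 11, n = 1308, the terms are:
  ⌊1308/11^1⌋ = ⌊1308/11⌋ = 118
  ⌊1308/11^2⌋ = ⌊1308/121⌋ = 10
(the next term ⌊1308/11^3⌋ = 0, terminating the sum). Summing: v_11(1308!) = 118 + 10 = 128.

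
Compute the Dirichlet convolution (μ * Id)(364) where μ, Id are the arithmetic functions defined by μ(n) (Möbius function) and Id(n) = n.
(μ * Id)(364) = 144

Divisors of 364: [1, 2, 4, 7, 13, 14, 26, 28, 52, 91, 182, 364]. For each d | 364:
  d = 1: μ(1) · Id(364/1) = 1 · 364 = 364
  d = 2: μ(2) · Id(364/2) = -1 · 182 = -182
  d = 4: μ(4) · Id(364/4) = 0 · 91 = 0
  d = 7: μ(7) · Id(364/7) = -1 · 52 = -52
  d = 13: μ(13) · Id(364/13) = -1 · 28 = -28
  d = 14: μ(14) · Id(364/14) = 1 · 26 = 26
  d = 26: μ(26) · Id(364/26) = 1 · 14 = 14
  d = 28: μ(28) · Id(364/28) = 0 · 13 = 0
  d = 52: μ(52) · Id(364/52) = 0 · 7 = 0
  d = 91: μ(91) · Id(364/91) = 1 · 4 = 4
  d = 182: μ(182) · Id(364/182) = -1 · 2 = -2
  d = 364: μ(364) · Id(364/364) = 0 · 1 = 0
Summing: (μ * Id)(364) = 364 + -182 + 0 + -52 + -28 + 26 + 14 + 0 + 0 + 4 + -2 + 0 = 144.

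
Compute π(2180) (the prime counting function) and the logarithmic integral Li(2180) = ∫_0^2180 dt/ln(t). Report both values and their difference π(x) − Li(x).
π(2180) = 327;  Li(2180) ≈ 338.36;  π(x) − Li(x) ≈ -11.36.

Direct count of primes ≤ 2180 gives π(2180) = 327. Numerical evaluation of the logarithmic integral gives Li(2180) ≈ 338.36. The difference π(x) − Li(x) ≈ -11.36 is typically negative for small/moderate x (Li(x) overestimates), though Littlewood's theorem shows this sign changes infinitely often.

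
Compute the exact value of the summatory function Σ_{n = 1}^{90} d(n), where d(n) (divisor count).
Σ_{n ≤ 90} d(n) = 425

Compute d(n) for each 1 ≤ n ≤ 90: d(1) = 1, d(2) = 2, d(3) = 2, d(4) = 3, d(5) = 2, d(6) = 4, d(7) = 2, d(8) = 4, d(9) = 3, d(10) = 4, d(11) = 2, d(12) = 6, d(13) = 2, d(14) = 4, d(15) = 4, d(16) = 5, d(17) = 2, d(18) = 6, d(19) = 2, d(20) = 6, d(21) = 4, d(22) = 4, d(23) = 2, d(24) = 8, d(25) = 3, d(26) = 4, d(27) = 4, d(28) = 6, d(29) = 2, d(30) = 8, d(31) = 2, d(32) = 6, d(33) = 4, d(34) = 4, d(35) = 4, d(36) = 9, d(37) = 2, d(38) = 4, d(39) = 4, d(40) = 8, d(41) = 2, d(42) = 8, d(43) = 2, d(44) = 6, d(45) = 6, d(46) = 4, d(47) = 2, d(48) = 10, d(49) = 3, d(50) = 6, d(51) = 4, d(52) = 6, d(53) = 2, d(54) = 8, d(55) = 4, d(56) = 8, d(57) = 4, d(58) = 4, d(59) = 2, d(60) = 12, d(61) = 2, d(62) = 4, d(63) = 6, d(64) = 7, d(65) = 4, d(66) = 8, d(67) = 2, d(68) = 6, d(69) = 4, d(70) = 8, d(71) = 2, d(72) = 12, d(73) = 2, d(74) = 4, d(75) = 6, d(76) = 6, d(77) = 4, d(78) = 8, d(79) = 2, d(80) = 10, d(81) = 5, d(82) = 4, d(83) = 2, d(84) = 12, d(85) = 4, d(86) = 4, d(87) = 4, d(88) = 8, d(89) = 2, d(90) = 12. Summing all 90 values: 425. (Dirichlet's divisor formula: Σ_{n ≤ x} d(n) = x ln(x) + (2γ − 1) x + O(√x). For x = 90, the asymptotic estimate is ≈ 418.88.)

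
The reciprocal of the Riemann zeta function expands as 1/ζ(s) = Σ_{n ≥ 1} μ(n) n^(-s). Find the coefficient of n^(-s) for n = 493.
μ(493) = 1

Factor n = 493 = 17 · 29. μ(n) = 0 if any exponent ≥ 2 (not squarefree); otherwise μ(n) = (−1)^{ω(n)} where ω(n) is the number of distinct prime factors. Applying: μ(493) = 1.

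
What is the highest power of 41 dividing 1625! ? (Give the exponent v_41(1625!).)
v_41(1625!) = 39

Legendre's formula: v_p(n!) = Σ_{k ≥ 1} ⌊n / p^k⌋. For p = 41, n = 1625, the terms are:
  ⌊1625/41^1⌋ = ⌊1625/41⌋ = 39
(the next term ⌊1625/41^2⌋ = 0, terminating the sum). Summing: v_41(1625!) = 39 = 39.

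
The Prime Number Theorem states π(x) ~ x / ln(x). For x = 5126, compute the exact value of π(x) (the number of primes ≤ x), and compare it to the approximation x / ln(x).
π(5126) = 685;  x/ln(x) ≈ 600.09;  relative error ≈ 12.40%.

Directly count primes up to 5126: π(5126) = 685. The PNT approximation gives 5126/ln(5126) ≈ 5126/8.54208 ≈ 600.09. Relative error (π(x) − x/ln(x)) / π(x) ≈ 12.40%; the approximation is known to undercount slightly (Li(x) is a better estimate).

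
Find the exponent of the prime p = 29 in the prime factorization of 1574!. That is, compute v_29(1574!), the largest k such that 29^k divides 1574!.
v_29(1574!) = 55

Legendre's formula: v_p(n!) = Σ_{k ≥ 1} ⌊n / p^k⌋. For p = 29, n = 1574, the terms are:
  ⌊1574/29^1⌋ = ⌊1574/29⌋ = 54
  ⌊1574/29^2⌋ = ⌊1574/841⌋ = 1
(the next term ⌊1574/29^3⌋ = 0, terminating the sum). Summing: v_29(1574!) = 54 + 1 = 55.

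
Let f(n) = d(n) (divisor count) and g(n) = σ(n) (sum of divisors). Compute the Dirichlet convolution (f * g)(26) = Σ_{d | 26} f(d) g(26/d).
(d * σ)(26) = 80

Divisors of 26: [1, 2, 13, 26]. For each d | 26:
  d = 1: d(1) · σ(26/1) = 1 · 42 = 42
  d = 2: d(2) · σ(26/2) = 2 · 14 = 28
  d = 13: d(13) · σ(26/13) = 2 · 3 = 6
  d = 26: d(26) · σ(26/26) = 4 · 1 = 4
Summing: (d * σ)(26) = 42 + 28 + 6 + 4 = 80.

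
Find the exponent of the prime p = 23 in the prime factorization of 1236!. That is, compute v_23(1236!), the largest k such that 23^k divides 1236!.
v_23(1236!) = 55

Legendre's formula: v_p(n!) = Σ_{k ≥ 1} ⌊n / p^k⌋. For p = 23, n = 1236, the terms are:
  ⌊1236/23^1⌋ = ⌊1236/23⌋ = 53
  ⌊1236/23^2⌋ = ⌊1236/529⌋ = 2
(the next term ⌊1236/23^3⌋ = 0, terminating the sum). Summing: v_23(1236!) = 53 + 2 = 55.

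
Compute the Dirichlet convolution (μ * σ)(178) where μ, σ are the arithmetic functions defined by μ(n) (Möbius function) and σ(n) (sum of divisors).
(μ * σ)(178) = 178

Divisors of 178: [1, 2, 89, 178]. For each d | 178:
  d = 1: μ(1) · σ(178/1) = 1 · 270 = 270
  d = 2: μ(2) · σ(178/2) = -1 · 90 = -90
  d = 89: μ(89) · σ(178/89) = -1 · 3 = -3
  d = 178: μ(178) · σ(178/178) = 1 · 1 = 1
Summing: (μ * σ)(178) = 270 + -90 + -3 + 1 = 178.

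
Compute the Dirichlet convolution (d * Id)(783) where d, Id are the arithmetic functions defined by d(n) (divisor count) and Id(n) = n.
(d * Id)(783) = 1798

Divisors of 783: [1, 3, 9, 27, 29, 87, 261, 783]. For each d | 783:
  d = 1: d(1) · Id(783/1) = 1 · 783 = 783
  d = 3: d(3) · Id(783/3) = 2 · 261 = 522
  d = 9: d(9) · Id(783/9) = 3 · 87 = 261
  d = 27: d(27) · Id(783/27) = 4 · 29 = 116
  d = 29: d(29) · Id(783/29) = 2 · 27 = 54
  d = 87: d(87) · Id(783/87) = 4 · 9 = 36
  d = 261: d(261) · Id(783/261) = 6 · 3 = 18
  d = 783: d(783) · Id(783/783) = 8 · 1 = 8
Summing: (d * Id)(783) = 783 + 522 + 261 + 116 + 54 + 36 + 18 + 8 = 1798.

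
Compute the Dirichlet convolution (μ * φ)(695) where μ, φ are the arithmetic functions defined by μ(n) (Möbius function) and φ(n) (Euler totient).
(μ * φ)(695) = 411

Divisors of 695: [1, 5, 139, 695]. For each d | 695:
  d = 1: μ(1) · φ(695/1) = 1 · 552 = 552
  d = 5: μ(5) · φ(695/5) = -1 · 138 = -138
  d = 139: μ(139) · φ(695/139) = -1 · 4 = -4
  d = 695: μ(695) · φ(695/695) = 1 · 1 = 1
Summing: (μ * φ)(695) = 552 + -138 + -4 + 1 = 411.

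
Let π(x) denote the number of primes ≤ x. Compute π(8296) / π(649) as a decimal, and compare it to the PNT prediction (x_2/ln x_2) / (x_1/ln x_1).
π(8296)/π(649) = 1041/118 ≈ 8.8220;  PNT prediction ≈ 9.1731.

π(649) = 118 and π(8296) = 1041, so π(8296)/π(649) ≈ 8.8220. The PNT-predicted ratio is (8296/ln(8296)) / (649/ln(649)) ≈ 9.1731. The two agree to within a few percent, as expected.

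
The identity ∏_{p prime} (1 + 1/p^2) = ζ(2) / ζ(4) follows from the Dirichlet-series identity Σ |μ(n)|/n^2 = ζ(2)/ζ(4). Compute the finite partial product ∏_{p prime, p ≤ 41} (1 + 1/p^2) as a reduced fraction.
∏ = 15660474728144000000/10354486835212066701

The primes p ≤ 41 are [2, 3, 5, 7, 11, 13, 17, 19, 23, 29, 31, 37, 41]. For each, (1 + 1/p^2) = (p^2 + 1)/p^2. Multiplying these fractions over p ∈ [2, 3, 5, 7, 11, 13, 17, 19, 23, 29, 31, 37, 41] gives 15660474728144000000/10354486835212066701. (In the limit P → ∞ this tends to ζ(2)/ζ(4).)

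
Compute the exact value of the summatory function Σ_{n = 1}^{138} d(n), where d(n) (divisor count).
Σ_{n ≤ 138} d(n) = 705

Compute d(n) for each 1 ≤ n ≤ 138: d(1) = 1, d(2) = 2, d(3) = 2, d(4) = 3, d(5) = 2, d(6) = 4, d(7) = 2, d(8) = 4, d(9) = 3, d(10) = 4, d(11) = 2, d(12) = 6, d(13) = 2, d(14) = 4, d(15) = 4, d(16) = 5, d(17) = 2, d(18) = 6, d(19) = 2, d(20) = 6, d(21) = 4, d(22) = 4, d(23) = 2, d(24) = 8, d(25) = 3, d(26) = 4, d(27) = 4, d(28) = 6, d(29) = 2, d(30) = 8, d(31) = 2, d(32) = 6, d(33) = 4, d(34) = 4, d(35) = 4, d(36) = 9, d(37) = 2, d(38) = 4, d(39) = 4, d(40) = 8, d(41) = 2, d(42) = 8, d(43) = 2, d(44) = 6, d(45) = 6, d(46) = 4, d(47) = 2, d(48) = 10, d(49) = 3, d(50) = 6, d(51) = 4, d(52) = 6, d(53) = 2, d(54) = 8, d(55) = 4, d(56) = 8, d(57) = 4, d(58) = 4, d(59) = 2, d(60) = 12, d(61) = 2, d(62) = 4, d(63) = 6, d(64) = 7, d(65) = 4, d(66) = 8, d(67) = 2, d(68) = 6, d(69) = 4, d(70) = 8, d(71) = 2, d(72) = 12, d(73) = 2, d(74) = 4, d(75) = 6, d(76) = 6, d(77) = 4, d(78) = 8, d(79) = 2, d(80) = 10, d(81) = 5, d(82) = 4, d(83) = 2, d(84) = 12, d(85) = 4, d(86) = 4, d(87) = 4, d(88) = 8, d(89) = 2, d(90) = 12, d(91) = 4, d(92) = 6, d(93) = 4, d(94) = 4, d(95) = 4, d(96) = 12, d(97) = 2, d(98) = 6, d(99) = 6, d(100) = 9, d(101) = 2, d(102) = 8, d(103) = 2, d(104) = 8, d(105) = 8, d(106) = 4, d(107) = 2, d(108) = 12, d(109) = 2, d(110) = 8, d(111) = 4, d(112) = 10, d(113) = 2, d(114) = 8, d(115) = 4, d(116) = 6, d(117) = 6, d(118) = 4, d(119) = 4, d(120) = 16, d(121) = 3, d(122) = 4, d(123) = 4, d(124) = 6, d(125) = 4, d(126) = 12, d(127) = 2, d(128) = 8, d(129) = 4, d(130) = 8, d(131) = 2, d(132) = 12, d(133) = 4, d(134) = 4, d(135) = 8, d(136) = 8, d(137) = 2, d(138) = 8. Summing all 138 values: 705. (Dirichlet's divisor formula: Σ_{n ≤ x} d(n) = x ln(x) + (2γ − 1) x + O(√x). For x = 138, the asymptotic estimate is ≈ 701.27.)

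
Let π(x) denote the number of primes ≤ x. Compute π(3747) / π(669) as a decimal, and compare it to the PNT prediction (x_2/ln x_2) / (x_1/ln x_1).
π(3747)/π(669) = 522/121 ≈ 4.3140;  PNT prediction ≈ 4.4282.

π(669) = 121 and π(3747) = 522, so π(3747)/π(669) ≈ 4.3140. The PNT-predicted ratio is (3747/ln(3747)) / (669/ln(669)) ≈ 4.4282. The two agree to within a few percent, as expected.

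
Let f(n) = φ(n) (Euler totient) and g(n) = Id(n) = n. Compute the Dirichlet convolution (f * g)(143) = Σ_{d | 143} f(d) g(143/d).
(φ * Id)(143) = 525

Divisors of 143: [1, 11, 13, 143]. For each d | 143:
  d = 1: φ(1) · Id(143/1) = 1 · 143 = 143
  d = 11: φ(11) · Id(143/11) = 10 · 13 = 130
  d = 13: φ(13) · Id(143/13) = 12 · 11 = 132
  d = 143: φ(143) · Id(143/143) = 120 · 1 = 120
Summing: (φ * Id)(143) = 143 + 130 + 132 + 120 = 525.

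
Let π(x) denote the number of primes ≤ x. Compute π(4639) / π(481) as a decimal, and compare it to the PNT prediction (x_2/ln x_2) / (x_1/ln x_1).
π(4639)/π(481) = 626/92 ≈ 6.8043;  PNT prediction ≈ 7.0554.

π(481) = 92 and π(4639) = 626, so π(4639)/π(481) ≈ 6.8043. The PNT-predicted ratio is (4639/ln(4639)) / (481/ln(481)) ≈ 7.0554. The two agree to within a few percent, as expected.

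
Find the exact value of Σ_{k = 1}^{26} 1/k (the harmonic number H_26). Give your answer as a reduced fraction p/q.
H_26 = 34395742267/8923714800

Direct summation: H_26 = 1 + 1/2 + ... + 1/26. The least common denominator is lcm(1, ..., 26) = 26771144400; over this denominator the numerator is 26771144400 + 13385572200 + 8923714800 + 6692786100 + 5354228880 + 4461857400 + 3824449200 + 3346393050 + 2974571600 + 2677114440 + 2433740400 + 2230928700 + 2059318800 + 1912224600 + 1784742960 + 1673196525 + 1574773200 + 1487285800 + 1409007600 + 1338557220 + 1274816400 + 1216870200 + 1163962800 + 1115464350 + 1070845776 + 1029659400 = 103187226801, so H_26 = 103187226801/26771144400; reducing by gcd(103187226801, 26771144400) = 3 gives 34395742267/8923714800 ≈ 3.85442. (The PNT-adjacent estimate ln(26) + γ ≈ 3.83531 matches within O(1/n).)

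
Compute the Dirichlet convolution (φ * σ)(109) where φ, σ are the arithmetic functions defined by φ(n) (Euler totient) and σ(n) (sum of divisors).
(φ * σ)(109) = 218

Divisors of 109: [1, 109]. For each d | 109:
  d = 1: φ(1) · σ(109/1) = 1 · 110 = 110
  d = 109: φ(109) · σ(109/109) = 108 · 1 = 108
Summing: (φ * σ)(109) = 110 + 108 = 218.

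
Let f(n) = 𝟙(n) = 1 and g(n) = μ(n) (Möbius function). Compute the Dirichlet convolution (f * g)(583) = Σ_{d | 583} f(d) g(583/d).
(𝟙 * μ)(583) = 0

Divisors of 583: [1, 11, 53, 583]. For each d | 583:
  d = 1: 𝟙(1) · μ(583/1) = 1 · 1 = 1
  d = 11: 𝟙(11) · μ(583/11) = 1 · -1 = -1
  d = 53: 𝟙(53) · μ(583/53) = 1 · -1 = -1
  d = 583: 𝟙(583) · μ(583/583) = 1 · 1 = 1
Summing: (𝟙 * μ)(583) = 1 + -1 + -1 + 1 = 0.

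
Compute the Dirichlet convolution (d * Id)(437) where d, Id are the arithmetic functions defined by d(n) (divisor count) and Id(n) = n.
(d * Id)(437) = 525

Divisors of 437: [1, 19, 23, 437]. For each d | 437:
  d = 1: d(1) · Id(437/1) = 1 · 437 = 437
  d = 19: d(19) · Id(437/19) = 2 · 23 = 46
  d = 23: d(23) · Id(437/23) = 2 · 19 = 38
  d = 437: d(437) · Id(437/437) = 4 · 1 = 4
Summing: (d * Id)(437) = 437 + 46 + 38 + 4 = 525.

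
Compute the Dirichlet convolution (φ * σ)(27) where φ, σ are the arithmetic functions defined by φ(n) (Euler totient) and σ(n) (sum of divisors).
(φ * σ)(27) = 108

Divisors of 27: [1, 3, 9, 27]. For each d | 27:
  d = 1: φ(1) · σ(27/1) = 1 · 40 = 40
  d = 3: φ(3) · σ(27/3) = 2 · 13 = 26
  d = 9: φ(9) · σ(27/9) = 6 · 4 = 24
  d = 27: φ(27) · σ(27/27) = 18 · 1 = 18
Summing: (φ * σ)(27) = 40 + 26 + 24 + 18 = 108.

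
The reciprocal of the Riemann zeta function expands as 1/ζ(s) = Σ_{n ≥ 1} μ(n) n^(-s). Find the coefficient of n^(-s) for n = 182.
μ(182) = -1

Factor n = 182 = 2 · 7 · 13. μ(n) = 0 if any exponent ≥ 2 (not squarefree); otherwise μ(n) = (−1)^{ω(n)} where ω(n) is the number of distinct prime factors. Applying: μ(182) = -1.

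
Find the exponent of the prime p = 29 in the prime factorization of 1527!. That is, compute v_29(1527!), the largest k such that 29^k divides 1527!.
v_29(1527!) = 53

Legendre's formula: v_p(n!) = Σ_{k ≥ 1} ⌊n / p^k⌋. For p = 29, n = 1527, the terms are:
  ⌊1527/29^1⌋ = ⌊1527/29⌋ = 52
  ⌊1527/29^2⌋ = ⌊1527/841⌋ = 1
(the next term ⌊1527/29^3⌋ = 0, terminating the sum). Summing: v_29(1527!) = 52 + 1 = 53.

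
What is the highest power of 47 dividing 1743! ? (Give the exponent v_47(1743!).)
v_47(1743!) = 37

Legendre's formula: v_p(n!) = Σ_{k ≥ 1} ⌊n / p^k⌋. For p = 47, n = 1743, the terms are:
  ⌊1743/47^1⌋ = ⌊1743/47⌋ = 37
(the next term ⌊1743/47^2⌋ = 0, terminating the sum). Summing: v_47(1743!) = 37 = 37.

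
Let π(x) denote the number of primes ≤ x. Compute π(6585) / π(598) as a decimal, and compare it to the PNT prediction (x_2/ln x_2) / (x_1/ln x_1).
π(6585)/π(598) = 852/108 ≈ 7.8889;  PNT prediction ≈ 8.0073.

π(598) = 108 and π(6585) = 852, so π(6585)/π(598) ≈ 7.8889. The PNT-predicted ratio is (6585/ln(6585)) / (598/ln(598)) ≈ 8.0073. The two agree to within a few percent, as expected.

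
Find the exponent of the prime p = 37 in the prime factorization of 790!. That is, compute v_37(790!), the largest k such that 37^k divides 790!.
v_37(790!) = 21

Legendre's formula: v_p(n!) = Σ_{k ≥ 1} ⌊n / p^k⌋. For p = 37, n = 790, the terms are:
  ⌊790/37^1⌋ = ⌊790/37⌋ = 21
(the next term ⌊790/37^2⌋ = 0, terminating the sum). Summing: v_37(790!) = 21 = 21.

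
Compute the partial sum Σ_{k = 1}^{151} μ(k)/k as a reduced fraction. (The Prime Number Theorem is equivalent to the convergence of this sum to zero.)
Σ μ(k)/k = 498553581288971583508015817946071430122138094746515981177/75106511663943725776296745409664000450228387787452181363970

Values of μ(k) for 1 ≤ k ≤ 151: μ(1) = 1, μ(2) = -1, μ(3) = -1, μ(5) = -1, μ(6) = 1, μ(7) = -1, μ(10) = 1, μ(11) = -1, μ(13) = -1, μ(14) = 1, μ(15) = 1, μ(17) = -1, μ(19) = -1, μ(21) = 1, μ(22) = 1, μ(23) = -1, μ(26) = 1, μ(29) = -1, μ(30) = -1, μ(31) = -1, μ(33) = 1, μ(34) = 1, μ(35) = 1, μ(37) = -1, μ(38) = 1, μ(39) = 1, μ(41) = -1, μ(42) = -1, μ(43) = -1, μ(46) = 1, μ(47) = -1, μ(51) = 1, μ(53) = -1, μ(55) = 1, μ(57) = 1, μ(58) = 1, μ(59) = -1, μ(61) = -1, μ(62) = 1, μ(65) = 1, μ(66) = -1, μ(67) = -1, μ(69) = 1, μ(70) = -1, μ(71) = -1, μ(73) = -1, μ(74) = 1, μ(77) = 1, μ(78) = -1, μ(79) = -1, μ(82) = 1, μ(83) = -1, μ(85) = 1, μ(86) = 1, μ(87) = 1, μ(89) = -1, μ(91) = 1, μ(93) = 1, μ(94) = 1, μ(95) = 1, μ(97) = -1, μ(101) = -1, μ(102) = -1, μ(103) = -1, μ(105) = -1, μ(106) = 1, μ(107) = -1, μ(109) = -1, μ(110) = -1, μ(111) = 1, μ(113) = -1, μ(114) = -1, μ(115) = 1, μ(118) = 1, μ(119) = 1, μ(122) = 1, μ(123) = 1, μ(127) = -1, μ(129) = 1, μ(130) = -1, μ(131) = -1, μ(133) = 1, μ(134) = 1, μ(137) = -1, μ(138) = -1, μ(139) = -1, μ(141) = 1, μ(142) = 1, μ(143) = 1, μ(145) = 1, μ(146) = 1, μ(149) = -1, μ(151) = -1, with μ = 0 on non-squarefree integers. Summing μ(k)/k for k where μ(k) ≠ 0 gives 498553581288971583508015817946071430122138094746515981177/75106511663943725776296745409664000450228387787452181363970 ≈ 0.0066. (PNT ⟺ this sum → 0 as n → ∞.)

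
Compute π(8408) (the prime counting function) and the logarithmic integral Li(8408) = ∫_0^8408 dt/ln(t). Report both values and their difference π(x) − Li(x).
π(8408) = 1051;  Li(8408) ≈ 1071.69;  π(x) − Li(x) ≈ -20.69.

Direct count of primes ≤ 8408 gives π(8408) = 1051. Numerical evaluation of the logarithmic integral gives Li(8408) ≈ 1071.69. The difference π(x) − Li(x) ≈ -20.69 is typically negative for small/moderate x (Li(x) overestimates), though Littlewood's theorem shows this sign changes infinitely often.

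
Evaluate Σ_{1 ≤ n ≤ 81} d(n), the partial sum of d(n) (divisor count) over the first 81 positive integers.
Σ_{n ≤ 81} d(n) = 373

Compute d(n) for each 1 ≤ n ≤ 81: d(1) = 1, d(2) = 2, d(3) = 2, d(4) = 3, d(5) = 2, d(6) = 4, d(7) = 2, d(8) = 4, d(9) = 3, d(10) = 4, d(11) = 2, d(12) = 6, d(13) = 2, d(14) = 4, d(15) = 4, d(16) = 5, d(17) = 2, d(18) = 6, d(19) = 2, d(20) = 6, d(21) = 4, d(22) = 4, d(23) = 2, d(24) = 8, d(25) = 3, d(26) = 4, d(27) = 4, d(28) = 6, d(29) = 2, d(30) = 8, d(31) = 2, d(32) = 6, d(33) = 4, d(34) = 4, d(35) = 4, d(36) = 9, d(37) = 2, d(38) = 4, d(39) = 4, d(40) = 8, d(41) = 2, d(42) = 8, d(43) = 2, d(44) = 6, d(45) = 6, d(46) = 4, d(47) = 2, d(48) = 10, d(49) = 3, d(50) = 6, d(51) = 4, d(52) = 6, d(53) = 2, d(54) = 8, d(55) = 4, d(56) = 8, d(57) = 4, d(58) = 4, d(59) = 2, d(60) = 12, d(61) = 2, d(62) = 4, d(63) = 6, d(64) = 7, d(65) = 4, d(66) = 8, d(67) = 2, d(68) = 6, d(69) = 4, d(70) = 8, d(71) = 2, d(72) = 12, d(73) = 2, d(74) = 4, d(75) = 6, d(76) = 6, d(77) = 4, d(78) = 8, d(79) = 2, d(80) = 10, d(81) = 5. Summing all 81 values: 373. (Dirichlet's divisor formula: Σ_{n ≤ x} d(n) = x ln(x) + (2γ − 1) x + O(√x). For x = 81, the asymptotic estimate is ≈ 368.46.)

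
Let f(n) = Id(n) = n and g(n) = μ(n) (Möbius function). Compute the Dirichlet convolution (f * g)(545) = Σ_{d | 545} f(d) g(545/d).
(Id * μ)(545) = 432

Divisors of 545: [1, 5, 109, 545]. For each d | 545:
  d = 1: Id(1) · μ(545/1) = 1 · 1 = 1
  d = 5: Id(5) · μ(545/5) = 5 · -1 = -5
  d = 109: Id(109) · μ(545/109) = 109 · -1 = -109
  d = 545: Id(545) · μ(545/545) = 545 · 1 = 545
Summing: (Id * μ)(545) = 1 + -5 + -109 + 545 = 432.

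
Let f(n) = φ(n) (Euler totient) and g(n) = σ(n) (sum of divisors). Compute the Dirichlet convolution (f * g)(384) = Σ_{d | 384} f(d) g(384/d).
(φ * σ)(384) = 6144

Divisors of 384: [1, 2, 3, 4, 6, 8, 12, 16, 24, 32, 48, 64, 96, 128, 192, 384]. For each d | 384:
  d = 1: φ(1) · σ(384/1) = 1 · 1020 = 1020
  d = 2: φ(2) · σ(384/2) = 1 · 508 = 508
  d = 3: φ(3) · σ(384/3) = 2 · 255 = 510
  d = 4: φ(4) · σ(384/4) = 2 · 252 = 504
  d = 6: φ(6) · σ(384/6) = 2 · 127 = 254
  d = 8: φ(8) · σ(384/8) = 4 · 124 = 496
  d = 12: φ(12) · σ(384/12) = 4 · 63 = 252
  d = 16: φ(16) · σ(384/16) = 8 · 60 = 480
  d = 24: φ(24) · σ(384/24) = 8 · 31 = 248
  d = 32: φ(32) · σ(384/32) = 16 · 28 = 448
  d = 48: φ(48) · σ(384/48) = 16 · 15 = 240
  d = 64: φ(64) · σ(384/64) = 32 · 12 = 384
  d = 96: φ(96) · σ(384/96) = 32 · 7 = 224
  d = 128: φ(128) · σ(384/128) = 64 · 4 = 256
  d = 192: φ(192) · σ(384/192) = 64 · 3 = 192
  d = 384: φ(384) · σ(384/384) = 128 · 1 = 128
Summing: (φ * σ)(384) = 1020 + 508 + 510 + 504 + 254 + 496 + 252 + 480 + 248 + 448 + 240 + 384 + 224 + 256 + 192 + 128 = 6144.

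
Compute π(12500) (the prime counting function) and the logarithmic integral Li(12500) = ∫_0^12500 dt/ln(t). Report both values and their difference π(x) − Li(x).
π(12500) = 1492;  Li(12500) ≈ 1514.22;  π(x) − Li(x) ≈ -22.22.

Direct count of primes ≤ 12500 gives π(12500) = 1492. Numerical evaluation of the logarithmic integral gives Li(12500) ≈ 1514.22. The difference π(x) − Li(x) ≈ -22.22 is typically negative for small/moderate x (Li(x) overestimates), though Littlewood's theorem shows this sign changes infinitely often.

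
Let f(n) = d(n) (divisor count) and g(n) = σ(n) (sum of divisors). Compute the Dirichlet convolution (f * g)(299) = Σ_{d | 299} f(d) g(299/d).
(d * σ)(299) = 416

Divisors of 299: [1, 13, 23, 299]. For each d | 299:
  d = 1: d(1) · σ(299/1) = 1 · 336 = 336
  d = 13: d(13) · σ(299/13) = 2 · 24 = 48
  d = 23: d(23) · σ(299/23) = 2 · 14 = 28
  d = 299: d(299) · σ(299/299) = 4 · 1 = 4
Summing: (d * σ)(299) = 336 + 48 + 28 + 4 = 416.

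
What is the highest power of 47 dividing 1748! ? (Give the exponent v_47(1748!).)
v_47(1748!) = 37

Legendre's formula: v_p(n!) = Σ_{k ≥ 1} ⌊n / p^k⌋. For p = 47, n = 1748, the terms are:
  ⌊1748/47^1⌋ = ⌊1748/47⌋ = 37
(the next term ⌊1748/47^2⌋ = 0, terminating the sum). Summing: v_47(1748!) = 37 = 37.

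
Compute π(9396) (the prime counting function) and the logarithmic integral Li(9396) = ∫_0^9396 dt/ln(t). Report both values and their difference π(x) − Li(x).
π(9396) = 1161;  Li(9396) ≈ 1180.34;  π(x) − Li(x) ≈ -19.34.

Direct count of primes ≤ 9396 gives π(9396) = 1161. Numerical evaluation of the logarithmic integral gives Li(9396) ≈ 1180.34. The difference π(x) − Li(x) ≈ -19.34 is typically negative for small/moderate x (Li(x) overestimates), though Littlewood's theorem shows this sign changes infinitely often.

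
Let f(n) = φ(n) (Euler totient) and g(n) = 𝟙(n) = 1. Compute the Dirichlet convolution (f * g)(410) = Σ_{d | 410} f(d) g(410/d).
(φ * 𝟙)(410) = 410

Divisors of 410: [1, 2, 5, 10, 41, 82, 205, 410]. For each d | 410:
  d = 1: φ(1) · 𝟙(410/1) = 1 · 1 = 1
  d = 2: φ(2) · 𝟙(410/2) = 1 · 1 = 1
  d = 5: φ(5) · 𝟙(410/5) = 4 · 1 = 4
  d = 10: φ(10) · 𝟙(410/10) = 4 · 1 = 4
  d = 41: φ(41) · 𝟙(410/41) = 40 · 1 = 40
  d = 82: φ(82) · 𝟙(410/82) = 40 · 1 = 40
  d = 205: φ(205) · 𝟙(410/205) = 160 · 1 = 160
  d = 410: φ(410) · 𝟙(410/410) = 160 · 1 = 160
Summing: (φ * 𝟙)(410) = 1 + 1 + 4 + 4 + 40 + 40 + 160 + 160 = 410.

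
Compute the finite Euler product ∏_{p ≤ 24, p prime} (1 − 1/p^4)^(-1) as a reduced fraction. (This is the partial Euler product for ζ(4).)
∏ = 179711034607426083154393/166042662475294310400000

The primes p ≤ 24 are [2, 3, 5, 7, 11, 13, 17, 19, 23]. For each prime, (1 − 1/p^4)^(-1) = p^4 / (p^4 − 1). The product is (1 − 1/2^4)^(-1), (1 − 1/3^4)^(-1), (1 − 1/5^4)^(-1), (1 − 1/7^4)^(-1), (1 − 1/11^4)^(-1), (1 − 1/13^4)^(-1), (1 − 1/17^4)^(-1), (1 − 1/19^4)^(-1), (1 − 1/23^4)^(-1) = ∏ p^4 / (p^4 − 1) = 179711034607426083154393/166042662475294310400000.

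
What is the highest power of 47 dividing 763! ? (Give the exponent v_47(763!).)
v_47(763!) = 16

Legendre's formula: v_p(n!) = Σ_{k ≥ 1} ⌊n / p^k⌋. For p = 47, n = 763, the terms are:
  ⌊763/47^1⌋ = ⌊763/47⌋ = 16
(the next term ⌊763/47^2⌋ = 0, terminating the sum). Summing: v_47(763!) = 16 = 16.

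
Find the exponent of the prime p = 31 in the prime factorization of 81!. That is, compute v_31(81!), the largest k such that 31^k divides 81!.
v_31(81!) = 2

Legendre's formula: v_p(n!) = Σ_{k ≥ 1} ⌊n / p^k⌋. For p = 31, n = 81, the terms are:
  ⌊81/31^1⌋ = ⌊81/31⌋ = 2
(the next term ⌊81/31^2⌋ = 0, terminating the sum). Summing: v_31(81!) = 2 = 2.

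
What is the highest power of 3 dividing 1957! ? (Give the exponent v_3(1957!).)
v_3(1957!) = 975

Legendre's formula: v_p(n!) = Σ_{k ≥ 1} ⌊n / p^k⌋. For p = 3, n = 1957, the terms are:
  ⌊1957/3^1⌋ = ⌊1957/3⌋ = 652
  ⌊1957/3^2⌋ = ⌊1957/9⌋ = 217
  ⌊1957/3^3⌋ = ⌊1957/27⌋ = 72
  ⌊1957/3^4⌋ = ⌊1957/81⌋ = 24
  ⌊1957/3^5⌋ = ⌊1957/243⌋ = 8
  ⌊1957/3^6⌋ = ⌊1957/729⌋ = 2
(the next term ⌊1957/3^7⌋ = 0, terminating the sum). Summing: v_3(1957!) = 652 + 217 + 72 + 24 + 8 + 2 = 975.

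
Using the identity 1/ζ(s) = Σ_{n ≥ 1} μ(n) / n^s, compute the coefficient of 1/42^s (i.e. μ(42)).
μ(42) = -1

Factor n = 42 = 2 · 3 · 7. μ(n) = 0 if any exponent ≥ 2 (not squarefree); otherwise μ(n) = (−1)^{ω(n)} where ω(n) is the number of distinct prime factors. Applying: μ(42) = -1.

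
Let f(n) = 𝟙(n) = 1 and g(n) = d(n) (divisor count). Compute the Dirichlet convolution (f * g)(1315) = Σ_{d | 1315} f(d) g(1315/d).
(𝟙 * d)(1315) = 9

Divisors of 1315: [1, 5, 263, 1315]. For each d | 1315:
  d = 1: 𝟙(1) · d(1315/1) = 1 · 4 = 4
  d = 5: 𝟙(5) · d(1315/5) = 1 · 2 = 2
  d = 263: 𝟙(263) · d(1315/263) = 1 · 2 = 2
  d = 1315: 𝟙(1315) · d(1315/1315) = 1 · 1 = 1
Summing: (𝟙 * d)(1315) = 4 + 2 + 2 + 1 = 9.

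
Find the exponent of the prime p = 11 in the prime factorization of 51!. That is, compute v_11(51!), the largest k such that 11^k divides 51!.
v_11(51!) = 4

Legendre's formula: v_p(n!) = Σ_{k ≥ 1} ⌊n / p^k⌋. For p = 11, n = 51, the terms are:
  ⌊51/11^1⌋ = ⌊51/11⌋ = 4
(the next term ⌊51/11^2⌋ = 0, terminating the sum). Summing: v_11(51!) = 4 = 4.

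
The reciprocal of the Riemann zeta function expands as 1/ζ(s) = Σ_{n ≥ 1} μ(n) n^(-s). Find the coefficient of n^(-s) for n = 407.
μ(407) = 1

Factor n = 407 = 11 · 37. μ(n) = 0 if any exponent ≥ 2 (not squarefree); otherwise μ(n) = (−1)^{ω(n)} where ω(n) is the number of distinct prime factors. Applying: μ(407) = 1.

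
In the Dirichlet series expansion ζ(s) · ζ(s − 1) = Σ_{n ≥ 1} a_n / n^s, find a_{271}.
σ(271) = 272

In the product (Σ m^0/m^s)(Σ k / k^s) = Σ (Σ_{d | n} d) / n^s, the coefficient of 1/n^s is σ(n) = Σ_{d | n} d. For n = 271, divisors are [1, 271]; summing: σ(271) = 272.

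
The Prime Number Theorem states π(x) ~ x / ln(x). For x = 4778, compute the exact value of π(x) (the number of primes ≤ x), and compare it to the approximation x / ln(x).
π(4778) = 641;  x/ln(x) ≈ 563.99;  relative error ≈ 12.01%.

Directly count primes up to 4778: π(4778) = 641. The PNT approximation gives 4778/ln(4778) ≈ 4778/8.47178 ≈ 563.99. Relative error (π(x) − x/ln(x)) / π(x) ≈ 12.01%; the approximation is known to undercount slightly (Li(x) is a better estimate).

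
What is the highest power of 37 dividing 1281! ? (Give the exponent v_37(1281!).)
v_37(1281!) = 34

Legendre's formula: v_p(n!) = Σ_{k ≥ 1} ⌊n / p^k⌋. For p = 37, n = 1281, the terms are:
  ⌊1281/37^1⌋ = ⌊1281/37⌋ = 34
(the next term ⌊1281/37^2⌋ = 0, terminating the sum). Summing: v_37(1281!) = 34 = 34.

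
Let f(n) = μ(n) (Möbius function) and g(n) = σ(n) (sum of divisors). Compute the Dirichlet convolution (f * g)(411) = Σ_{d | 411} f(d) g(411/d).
(μ * σ)(411) = 411

Divisors of 411: [1, 3, 137, 411]. For each d | 411:
  d = 1: μ(1) · σ(411/1) = 1 · 552 = 552
  d = 3: μ(3) · σ(411/3) = -1 · 138 = -138
  d = 137: μ(137) · σ(411/137) = -1 · 4 = -4
  d = 411: μ(411) · σ(411/411) = 1 · 1 = 1
Summing: (μ * σ)(411) = 552 + -138 + -4 + 1 = 411.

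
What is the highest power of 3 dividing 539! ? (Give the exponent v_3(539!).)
v_3(539!) = 265

Legendre's formula: v_p(n!) = Σ_{k ≥ 1} ⌊n / p^k⌋. For p = 3, n = 539, the terms are:
  ⌊539/3^1⌋ = ⌊539/3⌋ = 179
  ⌊539/3^2⌋ = ⌊539/9⌋ = 59
  ⌊539/3^3⌋ = ⌊539/27⌋ = 19
  ⌊539/3^4⌋ = ⌊539/81⌋ = 6
  ⌊539/3^5⌋ = ⌊539/243⌋ = 2
(the next term ⌊539/3^6⌋ = 0, terminating the sum). Summing: v_3(539!) = 179 + 59 + 19 + 6 + 2 = 265.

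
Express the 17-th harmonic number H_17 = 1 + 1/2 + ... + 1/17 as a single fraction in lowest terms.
H_17 = 42142223/12252240

Direct summation: H_17 = 1 + 1/2 + ... + 1/17. The least common denominator is lcm(1, ..., 17) = 12252240; over this denominator the numerator is 12252240 + 6126120 + 4084080 + 3063060 + 2450448 + 2042040 + 1750320 + 1531530 + 1361360 + 1225224 + 1113840 + 1021020 + 942480 + 875160 + 816816 + 765765 + 720720 = 42142223, so H_17 = 42142223/12252240 (already in lowest terms) ≈ 3.43955. (The PNT-adjacent estimate ln(17) + γ ≈ 3.41043 matches within O(1/n).)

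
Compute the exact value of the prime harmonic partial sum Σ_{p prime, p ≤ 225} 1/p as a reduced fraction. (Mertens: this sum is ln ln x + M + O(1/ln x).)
Σ 1/p = 718699639327957473429492425322377115938612460993073775465130392853544377727917042657991/367009731827331916465034565550136732339800312955331782619462457039988073311157667212930

π(225) = 48, so the primes ≤ 225 are [2, 3, 5, 7, 11, 13, 17, 19, 23, 29, 31, 37, 41, 43, 47, 53, 59, 61, 67, 71, 73, 79, 83, 89, 97, 101, 103, 107, 109, 113, 127, 131, 137, 139, 149, 151, 157, 163, 167, 173, 179, 181, 191, 193, 197, 199, 211, 223]. Summing 1/p over these primes: 718699639327957473429492425322377115938612460993073775465130392853544377727917042657991/367009731827331916465034565550136732339800312955331782619462457039988073311157667212930 ≈ 1.9583. Mertens estimate ln ln(225) + 0.2615 ≈ 1.9509.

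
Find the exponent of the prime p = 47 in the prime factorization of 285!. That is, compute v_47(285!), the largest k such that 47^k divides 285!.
v_47(285!) = 6

Legendre's formula: v_p(n!) = Σ_{k ≥ 1} ⌊n / p^k⌋. For p = 47, n = 285, the terms are:
  ⌊285/47^1⌋ = ⌊285/47⌋ = 6
(the next term ⌊285/47^2⌋ = 0, terminating the sum). Summing: v_47(285!) = 6 = 6.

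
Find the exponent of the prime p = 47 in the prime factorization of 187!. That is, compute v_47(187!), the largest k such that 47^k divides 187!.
v_47(187!) = 3

Legendre's formula: v_p(n!) = Σ_{k ≥ 1} ⌊n / p^k⌋. For p = 47, n = 187, the terms are:
  ⌊187/47^1⌋ = ⌊187/47⌋ = 3
(the next term ⌊187/47^2⌋ = 0, terminating the sum). Summing: v_47(187!) = 3 = 3.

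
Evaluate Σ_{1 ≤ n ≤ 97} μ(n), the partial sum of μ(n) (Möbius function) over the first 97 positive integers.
Σ_{n ≤ 97} μ(n) = 1

Compute μ(n) for each 1 ≤ n ≤ 97: μ(1) = 1, μ(2) = -1, μ(3) = -1, μ(4) = 0, μ(5) = -1, μ(6) = 1, μ(7) = -1, μ(8) = 0, μ(9) = 0, μ(10) = 1, μ(11) = -1, μ(12) = 0, μ(13) = -1, μ(14) = 1, μ(15) = 1, μ(16) = 0, μ(17) = -1, μ(18) = 0, μ(19) = -1, μ(20) = 0, μ(21) = 1, μ(22) = 1, μ(23) = -1, μ(24) = 0, μ(25) = 0, μ(26) = 1, μ(27) = 0, μ(28) = 0, μ(29) = -1, μ(30) = -1, μ(31) = -1, μ(32) = 0, μ(33) = 1, μ(34) = 1, μ(35) = 1, μ(36) = 0, μ(37) = -1, μ(38) = 1, μ(39) = 1, μ(40) = 0, μ(41) = -1, μ(42) = -1, μ(43) = -1, μ(44) = 0, μ(45) = 0, μ(46) = 1, μ(47) = -1, μ(48) = 0, μ(49) = 0, μ(50) = 0, μ(51) = 1, μ(52) = 0, μ(53) = -1, μ(54) = 0, μ(55) = 1, μ(56) = 0, μ(57) = 1, μ(58) = 1, μ(59) = -1, μ(60) = 0, μ(61) = -1, μ(62) = 1, μ(63) = 0, μ(64) = 0, μ(65) = 1, μ(66) = -1, μ(67) = -1, μ(68) = 0, μ(69) = 1, μ(70) = -1, μ(71) = -1, μ(72) = 0, μ(73) = -1, μ(74) = 1, μ(75) = 0, μ(76) = 0, μ(77) = 1, μ(78) = -1, μ(79) = -1, μ(80) = 0, μ(81) = 0, μ(82) = 1, μ(83) = -1, μ(84) = 0, μ(85) = 1, μ(86) = 1, μ(87) = 1, μ(88) = 0, μ(89) = -1, μ(90) = 0, μ(91) = 1, μ(92) = 0, μ(93) = 1, μ(94) = 1, μ(95) = 1, μ(96) = 0, μ(97) = -1. Summing all 97 values: 1. (Mertens function M(x) = Σ_{n ≤ x} μ(n); on average M(x) should be small (PNT ⟺ M(x) = o(x)).)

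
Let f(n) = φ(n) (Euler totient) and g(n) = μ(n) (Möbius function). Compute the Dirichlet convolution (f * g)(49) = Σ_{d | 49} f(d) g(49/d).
(φ * μ)(49) = 36

Divisors of 49: [1, 7, 49]. For each d | 49:
  d = 1: φ(1) · μ(49/1) = 1 · 0 = 0
  d = 7: φ(7) · μ(49/7) = 6 · -1 = -6
  d = 49: φ(49) · μ(49/49) = 42 · 1 = 42
Summing: (φ * μ)(49) = 0 + -6 + 42 = 36.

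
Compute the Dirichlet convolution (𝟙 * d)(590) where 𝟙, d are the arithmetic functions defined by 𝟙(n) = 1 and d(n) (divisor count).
(𝟙 * d)(590) = 27

Divisors of 590: [1, 2, 5, 10, 59, 118, 295, 590]. For each d | 590:
  d = 1: 𝟙(1) · d(590/1) = 1 · 8 = 8
  d = 2: 𝟙(2) · d(590/2) = 1 · 4 = 4
  d = 5: 𝟙(5) · d(590/5) = 1 · 4 = 4
  d = 10: 𝟙(10) · d(590/10) = 1 · 2 = 2
  d = 59: 𝟙(59) · d(590/59) = 1 · 4 = 4
  d = 118: 𝟙(118) · d(590/118) = 1 · 2 = 2
  d = 295: 𝟙(295) · d(590/295) = 1 · 2 = 2
  d = 590: 𝟙(590) · d(590/590) = 1 · 1 = 1
Summing: (𝟙 * d)(590) = 8 + 4 + 4 + 2 + 4 + 2 + 2 + 1 = 27.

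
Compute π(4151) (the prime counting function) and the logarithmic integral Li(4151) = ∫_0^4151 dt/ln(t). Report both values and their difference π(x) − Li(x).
π(4151) = 570;  Li(4151) ≈ 583.53;  π(x) − Li(x) ≈ -13.53.

Direct count of primes ≤ 4151 gives π(4151) = 570. Numerical evaluation of the logarithmic integral gives Li(4151) ≈ 583.53. The difference π(x) − Li(x) ≈ -13.53 is typically negative for small/moderate x (Li(x) overestimates), though Littlewood's theorem shows this sign changes infinitely often.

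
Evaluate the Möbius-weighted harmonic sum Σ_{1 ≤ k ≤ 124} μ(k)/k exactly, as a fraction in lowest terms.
Σ μ(k)/k = 23090940688334333795050585396213953208427071/3161005464041760778814520629154366249327468699

Values of μ(k) for 1 ≤ k ≤ 124: μ(1) = 1, μ(2) = -1, μ(3) = -1, μ(5) = -1, μ(6) = 1, μ(7) = -1, μ(10) = 1, μ(11) = -1, μ(13) = -1, μ(14) = 1, μ(15) = 1, μ(17) = -1, μ(19) = -1, μ(21) = 1, μ(22) = 1, μ(23) = -1, μ(26) = 1, μ(29) = -1, μ(30) = -1, μ(31) = -1, μ(33) = 1, μ(34) = 1, μ(35) = 1, μ(37) = -1, μ(38) = 1, μ(39) = 1, μ(41) = -1, μ(42) = -1, μ(43) = -1, μ(46) = 1, μ(47) = -1, μ(51) = 1, μ(53) = -1, μ(55) = 1, μ(57) = 1, μ(58) = 1, μ(59) = -1, μ(61) = -1, μ(62) = 1, μ(65) = 1, μ(66) = -1, μ(67) = -1, μ(69) = 1, μ(70) = -1, μ(71) = -1, μ(73) = -1, μ(74) = 1, μ(77) = 1, μ(78) = -1, μ(79) = -1, μ(82) = 1, μ(83) = -1, μ(85) = 1, μ(86) = 1, μ(87) = 1, μ(89) = -1, μ(91) = 1, μ(93) = 1, μ(94) = 1, μ(95) = 1, μ(97) = -1, μ(101) = -1, μ(102) = -1, μ(103) = -1, μ(105) = -1, μ(106) = 1, μ(107) = -1, μ(109) = -1, μ(110) = -1, μ(111) = 1, μ(113) = -1, μ(114) = -1, μ(115) = 1, μ(118) = 1, μ(119) = 1, μ(122) = 1, μ(123) = 1, with μ = 0 on non-squarefree integers. Summing μ(k)/k for k where μ(k) ≠ 0 gives 23090940688334333795050585396213953208427071/3161005464041760778814520629154366249327468699 ≈ 0.0073. (PNT ⟺ this sum → 0 as n → ∞.)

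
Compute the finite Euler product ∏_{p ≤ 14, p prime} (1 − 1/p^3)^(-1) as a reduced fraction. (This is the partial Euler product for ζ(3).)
∏ = 39364325/32767248

The primes p ≤ 14 are [2, 3, 5, 7, 11, 13]. For each prime, (1 − 1/p^3)^(-1) = p^3 / (p^3 − 1). The product is (1 − 1/2^3)^(-1), (1 − 1/3^3)^(-1), (1 − 1/5^3)^(-1), (1 − 1/7^3)^(-1), (1 − 1/11^3)^(-1), (1 − 1/13^3)^(-1) = ∏ p^3 / (p^3 − 1) = 39364325/32767248.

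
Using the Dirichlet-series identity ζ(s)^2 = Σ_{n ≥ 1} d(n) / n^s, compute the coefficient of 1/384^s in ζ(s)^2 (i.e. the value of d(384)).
d(384) = 16

ζ(s)^2 = (Σ 1/m^s)(Σ 1/k^s). The coefficient of 1/n^s in the product is the number of ordered pairs (m, k) with mk = n, which equals d(n). For n = 384, divisors are [1, 2, 3, 4, 6, 8, 12, 16, 24, 32, 48, 64, 96, 128, 192, 384], so d(384) = 16.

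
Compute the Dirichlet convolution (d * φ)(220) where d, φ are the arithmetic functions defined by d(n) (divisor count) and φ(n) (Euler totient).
(d * φ)(220) = 504

Divisors of 220: [1, 2, 4, 5, 10, 11, 20, 22, 44, 55, 110, 220]. For each d | 220:
  d = 1: d(1) · φ(220/1) = 1 · 80 = 80
  d = 2: d(2) · φ(220/2) = 2 · 40 = 80
  d = 4: d(4) · φ(220/4) = 3 · 40 = 120
  d = 5: d(5) · φ(220/5) = 2 · 20 = 40
  d = 10: d(10) · φ(220/10) = 4 · 10 = 40
  d = 11: d(11) · φ(220/11) = 2 · 8 = 16
  d = 20: d(20) · φ(220/20) = 6 · 10 = 60
  d = 22: d(22) · φ(220/22) = 4 · 4 = 16
  d = 44: d(44) · φ(220/44) = 6 · 4 = 24
  d = 55: d(55) · φ(220/55) = 4 · 2 = 8
  d = 110: d(110) · φ(220/110) = 8 · 1 = 8
  d = 220: d(220) · φ(220/220) = 12 · 1 = 12
Summing: (d * φ)(220) = 80 + 80 + 120 + 40 + 40 + 16 + 60 + 16 + 24 + 8 + 8 + 12 = 504.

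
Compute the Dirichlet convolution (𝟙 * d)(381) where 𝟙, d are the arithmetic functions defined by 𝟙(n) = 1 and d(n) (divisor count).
(𝟙 * d)(381) = 9

Divisors of 381: [1, 3, 127, 381]. For each d | 381:
  d = 1: 𝟙(1) · d(381/1) = 1 · 4 = 4
  d = 3: 𝟙(3) · d(381/3) = 1 · 2 = 2
  d = 127: 𝟙(127) · d(381/127) = 1 · 2 = 2
  d = 381: 𝟙(381) · d(381/381) = 1 · 1 = 1
Summing: (𝟙 * d)(381) = 4 + 2 + 2 + 1 = 9.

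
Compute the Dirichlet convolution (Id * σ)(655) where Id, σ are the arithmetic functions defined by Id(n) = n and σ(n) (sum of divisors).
(Id * σ)(655) = 2893

Divisors of 655: [1, 5, 131, 655]. For each d | 655:
  d = 1: Id(1) · σ(655/1) = 1 · 792 = 792
  d = 5: Id(5) · σ(655/5) = 5 · 132 = 660
  d = 131: Id(131) · σ(655/131) = 131 · 6 = 786
  d = 655: Id(655) · σ(655/655) = 655 · 1 = 655
Summing: (Id * σ)(655) = 792 + 660 + 786 + 655 = 2893.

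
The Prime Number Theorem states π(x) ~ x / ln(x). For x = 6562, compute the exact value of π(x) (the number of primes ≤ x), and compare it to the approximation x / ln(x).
π(6562) = 847;  x/ln(x) ≈ 746.61;  relative error ≈ 11.85%.

Directly count primes up to 6562: π(6562) = 847. The PNT approximation gives 6562/ln(6562) ≈ 6562/8.78905 ≈ 746.61. Relative error (π(x) − x/ln(x)) / π(x) ≈ 11.85%; the approximation is known to undercount slightly (Li(x) is a better estimate).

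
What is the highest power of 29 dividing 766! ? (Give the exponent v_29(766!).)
v_29(766!) = 26

Legendre's formula: v_p(n!) = Σ_{k ≥ 1} ⌊n / p^k⌋. For p = 29, n = 766, the terms are:
  ⌊766/29^1⌋ = ⌊766/29⌋ = 26
(the next term ⌊766/29^2⌋ = 0, terminating the sum). Summing: v_29(766!) = 26 = 26.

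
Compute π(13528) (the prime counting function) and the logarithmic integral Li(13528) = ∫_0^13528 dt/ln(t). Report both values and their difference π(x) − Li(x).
π(13528) = 1602;  Li(13528) ≈ 1622.73;  π(x) − Li(x) ≈ -20.73.

Direct count of primes ≤ 13528 gives π(13528) = 1602. Numerical evaluation of the logarithmic integral gives Li(13528) ≈ 1622.73. The difference π(x) − Li(x) ≈ -20.73 is typically negative for small/moderate x (Li(x) overestimates), though Littlewood's theorem shows this sign changes infinitely often.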